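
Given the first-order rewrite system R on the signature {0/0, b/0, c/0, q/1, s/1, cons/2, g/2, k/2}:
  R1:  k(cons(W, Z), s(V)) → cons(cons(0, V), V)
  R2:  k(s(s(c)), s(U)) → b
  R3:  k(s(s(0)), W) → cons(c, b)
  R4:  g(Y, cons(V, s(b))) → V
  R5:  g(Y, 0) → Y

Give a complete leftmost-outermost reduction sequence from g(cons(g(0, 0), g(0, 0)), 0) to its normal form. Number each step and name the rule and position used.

cons(0, 0)

1. g(cons(g(0, 0), g(0, 0)), 0)  →  cons(g(0, 0), g(0, 0))   [R5 at ε]
2. cons(g(0, 0), g(0, 0))  →  cons(0, g(0, 0))   [R5 at 1]
3. cons(0, g(0, 0))  →  cons(0, 0)   [R5 at 2]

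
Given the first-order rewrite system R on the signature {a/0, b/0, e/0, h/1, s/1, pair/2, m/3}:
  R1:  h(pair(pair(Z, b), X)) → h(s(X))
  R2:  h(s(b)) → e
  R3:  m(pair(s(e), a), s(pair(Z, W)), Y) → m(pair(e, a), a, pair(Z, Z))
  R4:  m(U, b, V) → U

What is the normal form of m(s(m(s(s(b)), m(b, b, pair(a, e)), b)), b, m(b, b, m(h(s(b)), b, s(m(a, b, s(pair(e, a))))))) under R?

s(s(s(b)))

1. m(s(m(s(s(b)), m(b, b, pair(a, e)), b)), b, m(b, b, m(h(s(b)), b, s(m(a, b, s(pair(e, a)))))))  →  s(m(s(s(b)), m(b, b, pair(a, e)), b))   [R4 at ε]
2. s(m(s(s(b)), m(b, b, pair(a, e)), b))  →  s(m(s(s(b)), b, b))   [R4 at 1.2]
3. s(m(s(s(b)), b, b))  →  s(s(s(b)))   [R4 at 1]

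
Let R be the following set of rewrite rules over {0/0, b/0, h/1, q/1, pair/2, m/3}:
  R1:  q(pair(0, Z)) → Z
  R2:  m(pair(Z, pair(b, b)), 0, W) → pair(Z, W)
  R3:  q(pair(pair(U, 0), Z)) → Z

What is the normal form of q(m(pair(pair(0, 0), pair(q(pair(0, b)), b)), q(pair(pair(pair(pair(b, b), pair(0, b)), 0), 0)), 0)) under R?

1. q(m(pair(pair(0, 0), pair(q(pair(0, b)), b)), q(pair(pair(pair(pair(b, b), pair(0, b)), 0), 0)), 0))  →  q(m(pair(pair(0, 0), pair(b, b)), q(pair(pair(pair(pair(b, b), pair(0, b)), 0), 0)), 0))   [R1 at 1.1.2.1]
2. q(m(pair(pair(0, 0), pair(b, b)), q(pair(pair(pair(pair(b, b), pair(0, b)), 0), 0)), 0))  →  q(m(pair(pair(0, 0), pair(b, b)), 0, 0))   [R3 at 1.2]
3. q(m(pair(pair(0, 0), pair(b, b)), 0, 0))  →  q(pair(pair(0, 0), 0))   [R2 at 1]
4. q(pair(pair(0, 0), 0))  →  0   [R3 at ε]

0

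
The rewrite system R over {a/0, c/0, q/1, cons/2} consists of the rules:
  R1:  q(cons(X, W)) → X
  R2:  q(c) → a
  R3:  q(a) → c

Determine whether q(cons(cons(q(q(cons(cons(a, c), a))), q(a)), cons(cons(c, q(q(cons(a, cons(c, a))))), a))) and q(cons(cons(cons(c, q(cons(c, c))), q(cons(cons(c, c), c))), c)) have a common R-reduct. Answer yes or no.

Reduce t₁ = q(cons(cons(q(q(cons(cons(a, c), a))), q(a)), cons(cons(c, q(q(cons(a, cons(c, a))))), a))):
1. q(cons(cons(q(q(cons(cons(a, c), a))), q(a)), cons(cons(c, q(q(cons(a, cons(c, a))))), a)))  →  cons(q(q(cons(cons(a, c), a))), q(a))   [R1 at ε]
2. cons(q(q(cons(cons(a, c), a))), q(a))  →  cons(q(cons(a, c)), q(a))   [R1 at 1.1]
3. cons(q(cons(a, c)), q(a))  →  cons(a, q(a))   [R1 at 1]
4. cons(a, q(a))  →  cons(a, c)   [R3 at 2]

Reduce t₂ = q(cons(cons(cons(c, q(cons(c, c))), q(cons(cons(c, c), c))), c)):
1. q(cons(cons(cons(c, q(cons(c, c))), q(cons(cons(c, c), c))), c))  →  cons(cons(c, q(cons(c, c))), q(cons(cons(c, c), c)))   [R1 at ε]
2. cons(cons(c, q(cons(c, c))), q(cons(cons(c, c), c)))  →  cons(cons(c, c), q(cons(cons(c, c), c)))   [R1 at 1.2]
3. cons(cons(c, c), q(cons(cons(c, c), c)))  →  cons(cons(c, c), cons(c, c))   [R1 at 2]

no — NF(t₁) = cons(a, c), NF(t₂) = cons(cons(c, c), cons(c, c))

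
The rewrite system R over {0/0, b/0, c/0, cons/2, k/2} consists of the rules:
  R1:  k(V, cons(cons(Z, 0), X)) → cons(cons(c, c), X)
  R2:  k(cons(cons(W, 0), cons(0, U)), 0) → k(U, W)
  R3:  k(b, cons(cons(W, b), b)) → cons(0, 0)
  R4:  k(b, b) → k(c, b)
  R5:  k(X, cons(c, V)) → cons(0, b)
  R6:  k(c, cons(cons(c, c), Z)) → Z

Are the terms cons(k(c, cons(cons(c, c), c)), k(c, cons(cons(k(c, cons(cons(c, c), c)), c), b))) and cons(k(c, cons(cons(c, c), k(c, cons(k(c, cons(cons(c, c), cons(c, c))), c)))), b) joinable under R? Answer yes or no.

yes — NF(t₁) = cons(c, b), NF(t₂) = cons(c, b)

Reduce t₁ = cons(k(c, cons(cons(c, c), c)), k(c, cons(cons(k(c, cons(cons(c, c), c)), c), b))):
1. cons(k(c, cons(cons(c, c), c)), k(c, cons(cons(k(c, cons(cons(c, c), c)), c), b)))  →  cons(c, k(c, cons(cons(k(c, cons(cons(c, c), c)), c), b)))   [R6 at 1]
2. cons(c, k(c, cons(cons(k(c, cons(cons(c, c), c)), c), b)))  →  cons(c, k(c, cons(cons(c, c), b)))   [R6 at 2.2.1.1]
3. cons(c, k(c, cons(cons(c, c), b)))  →  cons(c, b)   [R6 at 2]

Reduce t₂ = cons(k(c, cons(cons(c, c), k(c, cons(k(c, cons(cons(c, c), cons(c, c))), c)))), b):
1. cons(k(c, cons(cons(c, c), k(c, cons(k(c, cons(cons(c, c), cons(c, c))), c)))), b)  →  cons(k(c, cons(k(c, cons(cons(c, c), cons(c, c))), c)), b)   [R6 at 1]
2. cons(k(c, cons(k(c, cons(cons(c, c), cons(c, c))), c)), b)  →  cons(k(c, cons(cons(c, c), c)), b)   [R6 at 1.2.1]
3. cons(k(c, cons(cons(c, c), c)), b)  →  cons(c, b)   [R6 at 1]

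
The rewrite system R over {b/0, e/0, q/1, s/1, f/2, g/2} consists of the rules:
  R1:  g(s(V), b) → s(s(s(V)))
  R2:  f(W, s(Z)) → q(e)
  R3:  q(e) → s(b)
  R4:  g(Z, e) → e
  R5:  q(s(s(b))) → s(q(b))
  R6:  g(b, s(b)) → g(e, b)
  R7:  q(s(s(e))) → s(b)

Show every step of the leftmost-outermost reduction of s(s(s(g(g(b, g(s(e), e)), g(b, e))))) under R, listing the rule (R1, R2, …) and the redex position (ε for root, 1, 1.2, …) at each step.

s(s(s(e)))

1. s(s(s(g(g(b, g(s(e), e)), g(b, e)))))  →  s(s(s(g(g(b, e), g(b, e)))))   [R4 at 1.1.1.1.2]
2. s(s(s(g(g(b, e), g(b, e)))))  →  s(s(s(g(e, g(b, e)))))   [R4 at 1.1.1.1]
3. s(s(s(g(e, g(b, e)))))  →  s(s(s(g(e, e))))   [R4 at 1.1.1.2]
4. s(s(s(g(e, e))))  →  s(s(s(e)))   [R4 at 1.1.1]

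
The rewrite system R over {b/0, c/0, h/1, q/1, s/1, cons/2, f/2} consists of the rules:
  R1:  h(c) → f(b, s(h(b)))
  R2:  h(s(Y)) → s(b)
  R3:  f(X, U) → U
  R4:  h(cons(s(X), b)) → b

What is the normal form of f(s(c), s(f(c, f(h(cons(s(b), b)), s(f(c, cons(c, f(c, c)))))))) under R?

1. f(s(c), s(f(c, f(h(cons(s(b), b)), s(f(c, cons(c, f(c, c))))))))  →  s(f(c, f(h(cons(s(b), b)), s(f(c, cons(c, f(c, c)))))))   [R3 at ε]
2. s(f(c, f(h(cons(s(b), b)), s(f(c, cons(c, f(c, c)))))))  →  s(f(h(cons(s(b), b)), s(f(c, cons(c, f(c, c))))))   [R3 at 1]
3. s(f(h(cons(s(b), b)), s(f(c, cons(c, f(c, c))))))  →  s(s(f(c, cons(c, f(c, c)))))   [R3 at 1]
4. s(s(f(c, cons(c, f(c, c)))))  →  s(s(cons(c, f(c, c))))   [R3 at 1.1]
5. s(s(cons(c, f(c, c))))  →  s(s(cons(c, c)))   [R3 at 1.1.2]

s(s(cons(c, c)))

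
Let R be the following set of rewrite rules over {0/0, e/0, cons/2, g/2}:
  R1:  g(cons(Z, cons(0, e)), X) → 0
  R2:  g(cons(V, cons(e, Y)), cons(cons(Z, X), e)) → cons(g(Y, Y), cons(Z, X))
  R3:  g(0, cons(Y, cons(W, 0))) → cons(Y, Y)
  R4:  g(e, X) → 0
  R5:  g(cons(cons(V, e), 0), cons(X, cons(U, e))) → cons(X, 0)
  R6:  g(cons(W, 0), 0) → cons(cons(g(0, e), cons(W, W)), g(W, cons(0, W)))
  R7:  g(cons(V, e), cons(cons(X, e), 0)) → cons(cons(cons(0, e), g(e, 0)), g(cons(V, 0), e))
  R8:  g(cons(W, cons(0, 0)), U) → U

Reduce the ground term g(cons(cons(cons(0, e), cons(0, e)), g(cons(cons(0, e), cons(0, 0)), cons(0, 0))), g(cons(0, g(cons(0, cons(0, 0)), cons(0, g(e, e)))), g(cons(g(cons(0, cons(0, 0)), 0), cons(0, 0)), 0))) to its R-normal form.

1. g(cons(cons(cons(0, e), cons(0, e)), g(cons(cons(0, e), cons(0, 0)), cons(0, 0))), g(cons(0, g(cons(0, cons(0, 0)), cons(0, g(e, e)))), g(cons(g(cons(0, cons(0, 0)), 0), cons(0, 0)), 0)))  →  g(cons(cons(cons(0, e), cons(0, e)), cons(0, 0)), g(cons(0, g(cons(0, cons(0, 0)), cons(0, g(e, e)))), g(cons(g(cons(0, cons(0, 0)), 0), cons(0, 0)), 0)))   [R8 at 1.2]
2. g(cons(cons(cons(0, e), cons(0, e)), cons(0, 0)), g(cons(0, g(cons(0, cons(0, 0)), cons(0, g(e, e)))), g(cons(g(cons(0, cons(0, 0)), 0), cons(0, 0)), 0)))  →  g(cons(0, g(cons(0, cons(0, 0)), cons(0, g(e, e)))), g(cons(g(cons(0, cons(0, 0)), 0), cons(0, 0)), 0))   [R8 at ε]
3. g(cons(0, g(cons(0, cons(0, 0)), cons(0, g(e, e)))), g(cons(g(cons(0, cons(0, 0)), 0), cons(0, 0)), 0))  →  g(cons(0, cons(0, g(e, e))), g(cons(g(cons(0, cons(0, 0)), 0), cons(0, 0)), 0))   [R8 at 1.2]
4. g(cons(0, cons(0, g(e, e))), g(cons(g(cons(0, cons(0, 0)), 0), cons(0, 0)), 0))  →  g(cons(0, cons(0, 0)), g(cons(g(cons(0, cons(0, 0)), 0), cons(0, 0)), 0))   [R4 at 1.2.2]
5. g(cons(0, cons(0, 0)), g(cons(g(cons(0, cons(0, 0)), 0), cons(0, 0)), 0))  →  g(cons(g(cons(0, cons(0, 0)), 0), cons(0, 0)), 0)   [R8 at ε]
6. g(cons(g(cons(0, cons(0, 0)), 0), cons(0, 0)), 0)  →  0   [R8 at ε]

0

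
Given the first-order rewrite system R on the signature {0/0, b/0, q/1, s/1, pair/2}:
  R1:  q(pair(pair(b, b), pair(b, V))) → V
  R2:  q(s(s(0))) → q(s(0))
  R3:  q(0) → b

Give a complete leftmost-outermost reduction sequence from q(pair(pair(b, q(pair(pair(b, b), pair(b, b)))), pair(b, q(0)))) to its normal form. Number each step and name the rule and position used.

1. q(pair(pair(b, q(pair(pair(b, b), pair(b, b)))), pair(b, q(0))))  →  q(pair(pair(b, b), pair(b, q(0))))   [R1 at 1.1.2]
2. q(pair(pair(b, b), pair(b, q(0))))  →  q(0)   [R1 at ε]
3. q(0)  →  b   [R3 at ε]

b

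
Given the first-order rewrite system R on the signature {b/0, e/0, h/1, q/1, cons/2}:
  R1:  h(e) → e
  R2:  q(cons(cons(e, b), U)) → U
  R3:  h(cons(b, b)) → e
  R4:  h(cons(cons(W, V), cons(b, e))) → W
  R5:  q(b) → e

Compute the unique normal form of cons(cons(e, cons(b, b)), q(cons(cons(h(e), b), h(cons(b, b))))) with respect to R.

cons(cons(e, cons(b, b)), e)

1. cons(cons(e, cons(b, b)), q(cons(cons(h(e), b), h(cons(b, b)))))  →  cons(cons(e, cons(b, b)), q(cons(cons(e, b), h(cons(b, b)))))   [R1 at 2.1.1.1]
2. cons(cons(e, cons(b, b)), q(cons(cons(e, b), h(cons(b, b)))))  →  cons(cons(e, cons(b, b)), h(cons(b, b)))   [R2 at 2]
3. cons(cons(e, cons(b, b)), h(cons(b, b)))  →  cons(cons(e, cons(b, b)), e)   [R3 at 2]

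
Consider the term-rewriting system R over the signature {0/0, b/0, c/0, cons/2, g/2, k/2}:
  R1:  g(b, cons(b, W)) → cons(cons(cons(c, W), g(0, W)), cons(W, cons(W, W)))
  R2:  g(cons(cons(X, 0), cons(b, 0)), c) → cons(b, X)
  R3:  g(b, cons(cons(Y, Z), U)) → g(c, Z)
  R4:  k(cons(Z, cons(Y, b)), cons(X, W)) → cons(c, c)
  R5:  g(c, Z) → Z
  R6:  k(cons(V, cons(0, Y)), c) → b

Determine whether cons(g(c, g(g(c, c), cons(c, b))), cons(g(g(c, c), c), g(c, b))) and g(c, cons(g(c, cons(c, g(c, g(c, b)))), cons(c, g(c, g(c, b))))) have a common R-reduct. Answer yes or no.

yes — NF(t₁) = cons(cons(c, b), cons(c, b)), NF(t₂) = cons(cons(c, b), cons(c, b))

Reduce t₁ = cons(g(c, g(g(c, c), cons(c, b))), cons(g(g(c, c), c), g(c, b))):
1. cons(g(c, g(g(c, c), cons(c, b))), cons(g(g(c, c), c), g(c, b)))  →  cons(g(g(c, c), cons(c, b)), cons(g(g(c, c), c), g(c, b)))   [R5 at 1]
2. cons(g(g(c, c), cons(c, b)), cons(g(g(c, c), c), g(c, b)))  →  cons(g(c, cons(c, b)), cons(g(g(c, c), c), g(c, b)))   [R5 at 1.1]
3. cons(g(c, cons(c, b)), cons(g(g(c, c), c), g(c, b)))  →  cons(cons(c, b), cons(g(g(c, c), c), g(c, b)))   [R5 at 1]
4. cons(cons(c, b), cons(g(g(c, c), c), g(c, b)))  →  cons(cons(c, b), cons(g(c, c), g(c, b)))   [R5 at 2.1.1]
5. cons(cons(c, b), cons(g(c, c), g(c, b)))  →  cons(cons(c, b), cons(c, g(c, b)))   [R5 at 2.1]
6. cons(cons(c, b), cons(c, g(c, b)))  →  cons(cons(c, b), cons(c, b))   [R5 at 2.2]

Reduce t₂ = g(c, cons(g(c, cons(c, g(c, g(c, b)))), cons(c, g(c, g(c, b))))):
1. g(c, cons(g(c, cons(c, g(c, g(c, b)))), cons(c, g(c, g(c, b)))))  →  cons(g(c, cons(c, g(c, g(c, b)))), cons(c, g(c, g(c, b))))   [R5 at ε]
2. cons(g(c, cons(c, g(c, g(c, b)))), cons(c, g(c, g(c, b))))  →  cons(cons(c, g(c, g(c, b))), cons(c, g(c, g(c, b))))   [R5 at 1]
3. cons(cons(c, g(c, g(c, b))), cons(c, g(c, g(c, b))))  →  cons(cons(c, g(c, b)), cons(c, g(c, g(c, b))))   [R5 at 1.2]
4. cons(cons(c, g(c, b)), cons(c, g(c, g(c, b))))  →  cons(cons(c, b), cons(c, g(c, g(c, b))))   [R5 at 1.2]
5. cons(cons(c, b), cons(c, g(c, g(c, b))))  →  cons(cons(c, b), cons(c, g(c, b)))   [R5 at 2.2]
6. cons(cons(c, b), cons(c, g(c, b)))  →  cons(cons(c, b), cons(c, b))   [R5 at 2.2]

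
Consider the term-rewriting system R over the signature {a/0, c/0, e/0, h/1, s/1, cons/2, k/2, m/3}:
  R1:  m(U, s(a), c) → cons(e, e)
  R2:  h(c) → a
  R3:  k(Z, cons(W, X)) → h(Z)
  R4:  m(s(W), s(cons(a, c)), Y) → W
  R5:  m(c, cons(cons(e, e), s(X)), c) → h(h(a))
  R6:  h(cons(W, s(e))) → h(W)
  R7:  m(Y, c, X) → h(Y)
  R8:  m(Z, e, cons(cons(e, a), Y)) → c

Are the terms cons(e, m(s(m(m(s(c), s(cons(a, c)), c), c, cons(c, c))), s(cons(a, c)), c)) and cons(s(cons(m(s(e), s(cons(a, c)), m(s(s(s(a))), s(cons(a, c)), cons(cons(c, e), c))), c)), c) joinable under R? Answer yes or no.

no — NF(t₁) = cons(e, a), NF(t₂) = cons(s(cons(e, c)), c)

Reduce t₁ = cons(e, m(s(m(m(s(c), s(cons(a, c)), c), c, cons(c, c))), s(cons(a, c)), c)):
1. cons(e, m(s(m(m(s(c), s(cons(a, c)), c), c, cons(c, c))), s(cons(a, c)), c))  →  cons(e, m(m(s(c), s(cons(a, c)), c), c, cons(c, c)))   [R4 at 2]
2. cons(e, m(m(s(c), s(cons(a, c)), c), c, cons(c, c)))  →  cons(e, h(m(s(c), s(cons(a, c)), c)))   [R7 at 2]
3. cons(e, h(m(s(c), s(cons(a, c)), c)))  →  cons(e, h(c))   [R4 at 2.1]
4. cons(e, h(c))  →  cons(e, a)   [R2 at 2]

Reduce t₂ = cons(s(cons(m(s(e), s(cons(a, c)), m(s(s(s(a))), s(cons(a, c)), cons(cons(c, e), c))), c)), c):
1. cons(s(cons(m(s(e), s(cons(a, c)), m(s(s(s(a))), s(cons(a, c)), cons(cons(c, e), c))), c)), c)  →  cons(s(cons(e, c)), c)   [R4 at 1.1.1]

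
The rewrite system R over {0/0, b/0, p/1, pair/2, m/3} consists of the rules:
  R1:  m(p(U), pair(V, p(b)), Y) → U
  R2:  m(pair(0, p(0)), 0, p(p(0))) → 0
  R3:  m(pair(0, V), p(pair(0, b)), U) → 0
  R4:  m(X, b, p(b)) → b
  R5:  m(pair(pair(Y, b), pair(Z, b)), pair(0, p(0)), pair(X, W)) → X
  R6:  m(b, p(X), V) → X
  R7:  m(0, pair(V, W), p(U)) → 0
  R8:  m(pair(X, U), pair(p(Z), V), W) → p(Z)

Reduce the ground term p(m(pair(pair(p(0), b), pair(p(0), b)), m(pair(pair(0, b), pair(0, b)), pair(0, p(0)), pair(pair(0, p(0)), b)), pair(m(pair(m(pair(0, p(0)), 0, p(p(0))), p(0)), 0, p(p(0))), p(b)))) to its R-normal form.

p(0)

1. p(m(pair(pair(p(0), b), pair(p(0), b)), m(pair(pair(0, b), pair(0, b)), pair(0, p(0)), pair(pair(0, p(0)), b)), pair(m(pair(m(pair(0, p(0)), 0, p(p(0))), p(0)), 0, p(p(0))), p(b))))  →  p(m(pair(pair(p(0), b), pair(p(0), b)), pair(0, p(0)), pair(m(pair(m(pair(0, p(0)), 0, p(p(0))), p(0)), 0, p(p(0))), p(b))))   [R5 at 1.2]
2. p(m(pair(pair(p(0), b), pair(p(0), b)), pair(0, p(0)), pair(m(pair(m(pair(0, p(0)), 0, p(p(0))), p(0)), 0, p(p(0))), p(b))))  →  p(m(pair(m(pair(0, p(0)), 0, p(p(0))), p(0)), 0, p(p(0))))   [R5 at 1]
3. p(m(pair(m(pair(0, p(0)), 0, p(p(0))), p(0)), 0, p(p(0))))  →  p(m(pair(0, p(0)), 0, p(p(0))))   [R2 at 1.1.1]
4. p(m(pair(0, p(0)), 0, p(p(0))))  →  p(0)   [R2 at 1]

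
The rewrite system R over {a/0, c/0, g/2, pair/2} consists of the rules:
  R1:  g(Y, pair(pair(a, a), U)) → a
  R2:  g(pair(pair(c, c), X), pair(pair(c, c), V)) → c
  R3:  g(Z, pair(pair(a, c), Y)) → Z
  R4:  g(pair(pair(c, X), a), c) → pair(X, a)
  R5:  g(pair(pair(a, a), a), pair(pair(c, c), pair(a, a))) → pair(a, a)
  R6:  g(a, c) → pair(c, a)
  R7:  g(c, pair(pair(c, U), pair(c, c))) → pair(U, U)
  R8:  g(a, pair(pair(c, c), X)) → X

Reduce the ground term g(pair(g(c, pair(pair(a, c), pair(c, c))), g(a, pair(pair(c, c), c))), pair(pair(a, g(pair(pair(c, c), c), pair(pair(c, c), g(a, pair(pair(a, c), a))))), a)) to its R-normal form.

1. g(pair(g(c, pair(pair(a, c), pair(c, c))), g(a, pair(pair(c, c), c))), pair(pair(a, g(pair(pair(c, c), c), pair(pair(c, c), g(a, pair(pair(a, c), a))))), a))  →  g(pair(c, g(a, pair(pair(c, c), c))), pair(pair(a, g(pair(pair(c, c), c), pair(pair(c, c), g(a, pair(pair(a, c), a))))), a))   [R3 at 1.1]
2. g(pair(c, g(a, pair(pair(c, c), c))), pair(pair(a, g(pair(pair(c, c), c), pair(pair(c, c), g(a, pair(pair(a, c), a))))), a))  →  g(pair(c, c), pair(pair(a, g(pair(pair(c, c), c), pair(pair(c, c), g(a, pair(pair(a, c), a))))), a))   [R8 at 1.2]
3. g(pair(c, c), pair(pair(a, g(pair(pair(c, c), c), pair(pair(c, c), g(a, pair(pair(a, c), a))))), a))  →  g(pair(c, c), pair(pair(a, c), a))   [R2 at 2.1.2]
4. g(pair(c, c), pair(pair(a, c), a))  →  pair(c, c)   [R3 at ε]

pair(c, c)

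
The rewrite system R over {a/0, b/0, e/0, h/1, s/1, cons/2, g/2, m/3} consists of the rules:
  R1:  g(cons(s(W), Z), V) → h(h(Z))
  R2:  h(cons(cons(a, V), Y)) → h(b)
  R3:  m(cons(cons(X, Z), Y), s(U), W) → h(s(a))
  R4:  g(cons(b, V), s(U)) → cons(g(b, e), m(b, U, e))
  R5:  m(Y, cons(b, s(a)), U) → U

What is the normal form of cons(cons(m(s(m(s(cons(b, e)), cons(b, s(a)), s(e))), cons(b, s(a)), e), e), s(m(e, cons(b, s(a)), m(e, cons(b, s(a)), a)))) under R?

1. cons(cons(m(s(m(s(cons(b, e)), cons(b, s(a)), s(e))), cons(b, s(a)), e), e), s(m(e, cons(b, s(a)), m(e, cons(b, s(a)), a))))  →  cons(cons(e, e), s(m(e, cons(b, s(a)), m(e, cons(b, s(a)), a))))   [R5 at 1.1]
2. cons(cons(e, e), s(m(e, cons(b, s(a)), m(e, cons(b, s(a)), a))))  →  cons(cons(e, e), s(m(e, cons(b, s(a)), a)))   [R5 at 2.1]
3. cons(cons(e, e), s(m(e, cons(b, s(a)), a)))  →  cons(cons(e, e), s(a))   [R5 at 2.1]

cons(cons(e, e), s(a))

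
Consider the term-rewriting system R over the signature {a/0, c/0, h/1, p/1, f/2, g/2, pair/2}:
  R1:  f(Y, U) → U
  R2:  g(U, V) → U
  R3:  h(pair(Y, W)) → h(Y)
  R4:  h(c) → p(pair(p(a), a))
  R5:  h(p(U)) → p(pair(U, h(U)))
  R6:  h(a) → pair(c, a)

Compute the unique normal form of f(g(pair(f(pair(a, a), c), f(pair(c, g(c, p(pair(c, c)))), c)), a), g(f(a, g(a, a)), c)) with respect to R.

a

1. f(g(pair(f(pair(a, a), c), f(pair(c, g(c, p(pair(c, c)))), c)), a), g(f(a, g(a, a)), c))  →  g(f(a, g(a, a)), c)   [R1 at ε]
2. g(f(a, g(a, a)), c)  →  f(a, g(a, a))   [R2 at ε]
3. f(a, g(a, a))  →  g(a, a)   [R1 at ε]
4. g(a, a)  →  a   [R2 at ε]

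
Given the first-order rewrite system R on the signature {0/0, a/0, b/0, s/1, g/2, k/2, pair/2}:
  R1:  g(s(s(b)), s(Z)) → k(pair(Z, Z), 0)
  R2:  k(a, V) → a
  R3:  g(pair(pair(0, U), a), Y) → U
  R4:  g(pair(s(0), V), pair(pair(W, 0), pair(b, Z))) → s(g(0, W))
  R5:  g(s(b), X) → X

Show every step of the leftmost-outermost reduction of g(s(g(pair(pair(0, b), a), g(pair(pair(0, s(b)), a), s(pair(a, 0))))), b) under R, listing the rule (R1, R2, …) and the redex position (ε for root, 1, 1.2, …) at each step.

1. g(s(g(pair(pair(0, b), a), g(pair(pair(0, s(b)), a), s(pair(a, 0))))), b)  →  g(s(b), b)   [R3 at 1.1]
2. g(s(b), b)  →  b   [R5 at ε]

b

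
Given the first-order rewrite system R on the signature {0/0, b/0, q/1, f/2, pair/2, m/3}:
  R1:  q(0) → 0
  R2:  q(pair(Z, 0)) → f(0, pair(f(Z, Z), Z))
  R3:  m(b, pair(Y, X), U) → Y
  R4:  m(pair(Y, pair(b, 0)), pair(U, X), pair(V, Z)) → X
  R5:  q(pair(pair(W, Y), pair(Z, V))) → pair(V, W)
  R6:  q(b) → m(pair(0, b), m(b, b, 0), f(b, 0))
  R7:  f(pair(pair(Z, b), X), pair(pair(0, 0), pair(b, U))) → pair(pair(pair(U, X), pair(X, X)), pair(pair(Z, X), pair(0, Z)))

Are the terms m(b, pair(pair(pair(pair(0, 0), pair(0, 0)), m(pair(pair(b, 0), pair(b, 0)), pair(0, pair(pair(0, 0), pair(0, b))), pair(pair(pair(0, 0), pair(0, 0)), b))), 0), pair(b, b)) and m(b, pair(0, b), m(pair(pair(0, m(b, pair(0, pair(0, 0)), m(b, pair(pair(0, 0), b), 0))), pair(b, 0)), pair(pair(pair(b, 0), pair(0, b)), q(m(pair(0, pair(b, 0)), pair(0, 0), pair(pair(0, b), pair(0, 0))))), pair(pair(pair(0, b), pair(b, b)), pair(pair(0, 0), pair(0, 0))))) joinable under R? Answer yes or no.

no — NF(t₁) = pair(pair(pair(0, 0), pair(0, 0)), pair(pair(0, 0), pair(0, b))), NF(t₂) = 0

Reduce t₁ = m(b, pair(pair(pair(pair(0, 0), pair(0, 0)), m(pair(pair(b, 0), pair(b, 0)), pair(0, pair(pair(0, 0), pair(0, b))), pair(pair(pair(0, 0), pair(0, 0)), b))), 0), pair(b, b)):
1. m(b, pair(pair(pair(pair(0, 0), pair(0, 0)), m(pair(pair(b, 0), pair(b, 0)), pair(0, pair(pair(0, 0), pair(0, b))), pair(pair(pair(0, 0), pair(0, 0)), b))), 0), pair(b, b))  →  pair(pair(pair(0, 0), pair(0, 0)), m(pair(pair(b, 0), pair(b, 0)), pair(0, pair(pair(0, 0), pair(0, b))), pair(pair(pair(0, 0), pair(0, 0)), b)))   [R3 at ε]
2. pair(pair(pair(0, 0), pair(0, 0)), m(pair(pair(b, 0), pair(b, 0)), pair(0, pair(pair(0, 0), pair(0, b))), pair(pair(pair(0, 0), pair(0, 0)), b)))  →  pair(pair(pair(0, 0), pair(0, 0)), pair(pair(0, 0), pair(0, b)))   [R4 at 2]

Reduce t₂ = m(b, pair(0, b), m(pair(pair(0, m(b, pair(0, pair(0, 0)), m(b, pair(pair(0, 0), b), 0))), pair(b, 0)), pair(pair(pair(b, 0), pair(0, b)), q(m(pair(0, pair(b, 0)), pair(0, 0), pair(pair(0, b), pair(0, 0))))), pair(pair(pair(0, b), pair(b, b)), pair(pair(0, 0), pair(0, 0))))):
1. m(b, pair(0, b), m(pair(pair(0, m(b, pair(0, pair(0, 0)), m(b, pair(pair(0, 0), b), 0))), pair(b, 0)), pair(pair(pair(b, 0), pair(0, b)), q(m(pair(0, pair(b, 0)), pair(0, 0), pair(pair(0, b), pair(0, 0))))), pair(pair(pair(0, b), pair(b, b)), pair(pair(0, 0), pair(0, 0)))))  →  0   [R3 at ε]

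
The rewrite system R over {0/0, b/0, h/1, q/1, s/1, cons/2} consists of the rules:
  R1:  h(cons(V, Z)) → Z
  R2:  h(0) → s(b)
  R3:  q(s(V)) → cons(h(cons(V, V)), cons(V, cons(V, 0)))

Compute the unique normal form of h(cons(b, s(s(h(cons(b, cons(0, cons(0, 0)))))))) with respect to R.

s(s(cons(0, cons(0, 0))))

1. h(cons(b, s(s(h(cons(b, cons(0, cons(0, 0))))))))  →  s(s(h(cons(b, cons(0, cons(0, 0))))))   [R1 at ε]
2. s(s(h(cons(b, cons(0, cons(0, 0))))))  →  s(s(cons(0, cons(0, 0))))   [R1 at 1.1]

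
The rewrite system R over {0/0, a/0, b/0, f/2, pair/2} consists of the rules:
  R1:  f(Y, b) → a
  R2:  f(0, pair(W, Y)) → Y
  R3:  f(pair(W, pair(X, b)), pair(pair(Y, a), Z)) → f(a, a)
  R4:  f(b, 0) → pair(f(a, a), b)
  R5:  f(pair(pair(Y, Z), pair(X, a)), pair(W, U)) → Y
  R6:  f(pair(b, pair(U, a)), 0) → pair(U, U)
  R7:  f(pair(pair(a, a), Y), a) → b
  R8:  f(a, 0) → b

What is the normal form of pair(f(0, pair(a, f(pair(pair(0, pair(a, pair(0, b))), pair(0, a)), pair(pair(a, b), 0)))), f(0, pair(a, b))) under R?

pair(0, b)

1. pair(f(0, pair(a, f(pair(pair(0, pair(a, pair(0, b))), pair(0, a)), pair(pair(a, b), 0)))), f(0, pair(a, b)))  →  pair(f(pair(pair(0, pair(a, pair(0, b))), pair(0, a)), pair(pair(a, b), 0)), f(0, pair(a, b)))   [R2 at 1]
2. pair(f(pair(pair(0, pair(a, pair(0, b))), pair(0, a)), pair(pair(a, b), 0)), f(0, pair(a, b)))  →  pair(0, f(0, pair(a, b)))   [R5 at 1]
3. pair(0, f(0, pair(a, b)))  →  pair(0, b)   [R2 at 2]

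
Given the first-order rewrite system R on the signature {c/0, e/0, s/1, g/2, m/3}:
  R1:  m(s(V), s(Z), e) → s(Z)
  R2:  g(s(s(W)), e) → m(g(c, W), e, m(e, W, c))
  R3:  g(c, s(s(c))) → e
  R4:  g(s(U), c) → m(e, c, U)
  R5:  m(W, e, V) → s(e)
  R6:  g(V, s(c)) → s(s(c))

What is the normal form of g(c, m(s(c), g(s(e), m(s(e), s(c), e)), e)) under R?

e

1. g(c, m(s(c), g(s(e), m(s(e), s(c), e)), e))  →  g(c, m(s(c), g(s(e), s(c)), e))   [R1 at 2.2.2]
2. g(c, m(s(c), g(s(e), s(c)), e))  →  g(c, m(s(c), s(s(c)), e))   [R6 at 2.2]
3. g(c, m(s(c), s(s(c)), e))  →  g(c, s(s(c)))   [R1 at 2]
4. g(c, s(s(c)))  →  e   [R3 at ε]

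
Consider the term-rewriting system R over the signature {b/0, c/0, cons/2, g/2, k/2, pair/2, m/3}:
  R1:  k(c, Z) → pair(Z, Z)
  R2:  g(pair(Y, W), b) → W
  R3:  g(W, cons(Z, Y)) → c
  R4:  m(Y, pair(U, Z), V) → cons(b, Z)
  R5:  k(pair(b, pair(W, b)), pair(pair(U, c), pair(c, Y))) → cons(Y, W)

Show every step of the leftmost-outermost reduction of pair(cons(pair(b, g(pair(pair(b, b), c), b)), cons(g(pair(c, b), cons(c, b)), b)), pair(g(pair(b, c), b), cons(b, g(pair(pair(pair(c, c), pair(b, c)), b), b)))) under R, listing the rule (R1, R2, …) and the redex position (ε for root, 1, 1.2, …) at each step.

pair(cons(pair(b, c), cons(c, b)), pair(c, cons(b, b)))

1. pair(cons(pair(b, g(pair(pair(b, b), c), b)), cons(g(pair(c, b), cons(c, b)), b)), pair(g(pair(b, c), b), cons(b, g(pair(pair(pair(c, c), pair(b, c)), b), b))))  →  pair(cons(pair(b, c), cons(g(pair(c, b), cons(c, b)), b)), pair(g(pair(b, c), b), cons(b, g(pair(pair(pair(c, c), pair(b, c)), b), b))))   [R2 at 1.1.2]
2. pair(cons(pair(b, c), cons(g(pair(c, b), cons(c, b)), b)), pair(g(pair(b, c), b), cons(b, g(pair(pair(pair(c, c), pair(b, c)), b), b))))  →  pair(cons(pair(b, c), cons(c, b)), pair(g(pair(b, c), b), cons(b, g(pair(pair(pair(c, c), pair(b, c)), b), b))))   [R3 at 1.2.1]
3. pair(cons(pair(b, c), cons(c, b)), pair(g(pair(b, c), b), cons(b, g(pair(pair(pair(c, c), pair(b, c)), b), b))))  →  pair(cons(pair(b, c), cons(c, b)), pair(c, cons(b, g(pair(pair(pair(c, c), pair(b, c)), b), b))))   [R2 at 2.1]
4. pair(cons(pair(b, c), cons(c, b)), pair(c, cons(b, g(pair(pair(pair(c, c), pair(b, c)), b), b))))  →  pair(cons(pair(b, c), cons(c, b)), pair(c, cons(b, b)))   [R2 at 2.2.2]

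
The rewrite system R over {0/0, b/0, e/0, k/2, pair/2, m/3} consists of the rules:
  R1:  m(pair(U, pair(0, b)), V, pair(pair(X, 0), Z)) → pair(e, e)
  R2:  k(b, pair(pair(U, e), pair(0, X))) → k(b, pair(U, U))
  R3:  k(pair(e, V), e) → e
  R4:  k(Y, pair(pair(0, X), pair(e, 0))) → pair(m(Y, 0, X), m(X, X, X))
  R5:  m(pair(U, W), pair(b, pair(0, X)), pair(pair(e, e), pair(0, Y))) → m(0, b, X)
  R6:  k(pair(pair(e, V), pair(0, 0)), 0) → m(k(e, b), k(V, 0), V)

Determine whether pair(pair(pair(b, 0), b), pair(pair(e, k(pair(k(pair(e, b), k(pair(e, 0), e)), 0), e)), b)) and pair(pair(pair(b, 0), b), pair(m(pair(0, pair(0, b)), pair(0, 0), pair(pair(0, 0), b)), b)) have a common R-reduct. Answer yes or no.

Reduce t₁ = pair(pair(pair(b, 0), b), pair(pair(e, k(pair(k(pair(e, b), k(pair(e, 0), e)), 0), e)), b)):
1. pair(pair(pair(b, 0), b), pair(pair(e, k(pair(k(pair(e, b), k(pair(e, 0), e)), 0), e)), b))  →  pair(pair(pair(b, 0), b), pair(pair(e, k(pair(k(pair(e, b), e), 0), e)), b))   [R3 at 2.1.2.1.1.2]
2. pair(pair(pair(b, 0), b), pair(pair(e, k(pair(k(pair(e, b), e), 0), e)), b))  →  pair(pair(pair(b, 0), b), pair(pair(e, k(pair(e, 0), e)), b))   [R3 at 2.1.2.1.1]
3. pair(pair(pair(b, 0), b), pair(pair(e, k(pair(e, 0), e)), b))  →  pair(pair(pair(b, 0), b), pair(pair(e, e), b))   [R3 at 2.1.2]

Reduce t₂ = pair(pair(pair(b, 0), b), pair(m(pair(0, pair(0, b)), pair(0, 0), pair(pair(0, 0), b)), b)):
1. pair(pair(pair(b, 0), b), pair(m(pair(0, pair(0, b)), pair(0, 0), pair(pair(0, 0), b)), b))  →  pair(pair(pair(b, 0), b), pair(pair(e, e), b))   [R1 at 2.1]

yes — NF(t₁) = pair(pair(pair(b, 0), b), pair(pair(e, e), b)), NF(t₂) = pair(pair(pair(b, 0), b), pair(pair(e, e), b))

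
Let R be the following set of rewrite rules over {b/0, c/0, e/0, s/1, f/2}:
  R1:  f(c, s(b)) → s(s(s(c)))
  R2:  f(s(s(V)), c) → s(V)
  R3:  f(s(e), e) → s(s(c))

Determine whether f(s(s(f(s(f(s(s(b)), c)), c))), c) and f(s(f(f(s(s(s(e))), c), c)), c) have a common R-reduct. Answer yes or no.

no — NF(t₁) = s(s(b)), NF(t₂) = s(e)

Reduce t₁ = f(s(s(f(s(f(s(s(b)), c)), c))), c):
1. f(s(s(f(s(f(s(s(b)), c)), c))), c)  →  s(f(s(f(s(s(b)), c)), c))   [R2 at ε]
2. s(f(s(f(s(s(b)), c)), c))  →  s(f(s(s(b)), c))   [R2 at 1.1.1]
3. s(f(s(s(b)), c))  →  s(s(b))   [R2 at 1]

Reduce t₂ = f(s(f(f(s(s(s(e))), c), c)), c):
1. f(s(f(f(s(s(s(e))), c), c)), c)  →  f(s(f(s(s(e)), c)), c)   [R2 at 1.1.1]
2. f(s(f(s(s(e)), c)), c)  →  f(s(s(e)), c)   [R2 at 1.1]
3. f(s(s(e)), c)  →  s(e)   [R2 at ε]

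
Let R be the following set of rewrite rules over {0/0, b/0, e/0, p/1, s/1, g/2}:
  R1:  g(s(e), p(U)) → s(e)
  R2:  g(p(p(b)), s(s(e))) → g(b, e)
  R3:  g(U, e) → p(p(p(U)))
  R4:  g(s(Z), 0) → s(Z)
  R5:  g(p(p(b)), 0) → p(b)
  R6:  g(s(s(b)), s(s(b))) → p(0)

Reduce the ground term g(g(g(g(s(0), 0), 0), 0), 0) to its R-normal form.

s(0)

1. g(g(g(g(s(0), 0), 0), 0), 0)  →  g(g(g(s(0), 0), 0), 0)   [R4 at 1.1.1]
2. g(g(g(s(0), 0), 0), 0)  →  g(g(s(0), 0), 0)   [R4 at 1.1]
3. g(g(s(0), 0), 0)  →  g(s(0), 0)   [R4 at 1]
4. g(s(0), 0)  →  s(0)   [R4 at ε]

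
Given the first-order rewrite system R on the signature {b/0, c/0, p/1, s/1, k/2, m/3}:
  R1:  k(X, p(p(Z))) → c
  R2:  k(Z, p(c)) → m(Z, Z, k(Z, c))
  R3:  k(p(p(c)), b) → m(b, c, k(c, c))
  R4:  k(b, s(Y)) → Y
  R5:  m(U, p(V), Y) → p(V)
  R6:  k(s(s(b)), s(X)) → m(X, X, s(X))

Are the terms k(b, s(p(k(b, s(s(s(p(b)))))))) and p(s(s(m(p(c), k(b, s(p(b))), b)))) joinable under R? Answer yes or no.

Reduce t₁ = k(b, s(p(k(b, s(s(s(p(b)))))))):
1. k(b, s(p(k(b, s(s(s(p(b))))))))  →  p(k(b, s(s(s(p(b))))))   [R4 at ε]
2. p(k(b, s(s(s(p(b))))))  →  p(s(s(p(b))))   [R4 at 1]

Reduce t₂ = p(s(s(m(p(c), k(b, s(p(b))), b)))):
1. p(s(s(m(p(c), k(b, s(p(b))), b))))  →  p(s(s(m(p(c), p(b), b))))   [R4 at 1.1.1.2]
2. p(s(s(m(p(c), p(b), b))))  →  p(s(s(p(b))))   [R5 at 1.1.1]

yes — NF(t₁) = p(s(s(p(b)))), NF(t₂) = p(s(s(p(b))))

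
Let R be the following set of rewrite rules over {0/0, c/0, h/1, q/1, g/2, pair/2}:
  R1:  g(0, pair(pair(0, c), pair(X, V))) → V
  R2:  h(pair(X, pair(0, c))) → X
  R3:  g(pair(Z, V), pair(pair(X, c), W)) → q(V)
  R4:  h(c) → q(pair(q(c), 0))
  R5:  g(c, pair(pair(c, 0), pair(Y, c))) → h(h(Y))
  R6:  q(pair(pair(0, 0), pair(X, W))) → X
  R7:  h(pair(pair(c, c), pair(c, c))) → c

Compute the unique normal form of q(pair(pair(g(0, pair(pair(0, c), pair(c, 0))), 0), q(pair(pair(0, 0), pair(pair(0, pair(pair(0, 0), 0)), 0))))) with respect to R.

0

1. q(pair(pair(g(0, pair(pair(0, c), pair(c, 0))), 0), q(pair(pair(0, 0), pair(pair(0, pair(pair(0, 0), 0)), 0)))))  →  q(pair(pair(0, 0), q(pair(pair(0, 0), pair(pair(0, pair(pair(0, 0), 0)), 0)))))   [R1 at 1.1.1]
2. q(pair(pair(0, 0), q(pair(pair(0, 0), pair(pair(0, pair(pair(0, 0), 0)), 0)))))  →  q(pair(pair(0, 0), pair(0, pair(pair(0, 0), 0))))   [R6 at 1.2]
3. q(pair(pair(0, 0), pair(0, pair(pair(0, 0), 0))))  →  0   [R6 at ε]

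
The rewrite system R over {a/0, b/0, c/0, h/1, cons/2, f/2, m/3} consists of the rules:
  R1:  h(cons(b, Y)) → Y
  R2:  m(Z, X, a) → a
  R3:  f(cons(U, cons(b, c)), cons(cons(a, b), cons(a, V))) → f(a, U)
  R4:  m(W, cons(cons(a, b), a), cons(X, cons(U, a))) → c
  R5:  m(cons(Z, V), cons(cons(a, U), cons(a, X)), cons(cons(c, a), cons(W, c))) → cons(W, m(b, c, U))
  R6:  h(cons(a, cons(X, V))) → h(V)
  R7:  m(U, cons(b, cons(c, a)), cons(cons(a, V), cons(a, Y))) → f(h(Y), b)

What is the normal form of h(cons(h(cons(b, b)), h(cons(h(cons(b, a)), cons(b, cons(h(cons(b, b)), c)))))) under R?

1. h(cons(h(cons(b, b)), h(cons(h(cons(b, a)), cons(b, cons(h(cons(b, b)), c))))))  →  h(cons(b, h(cons(h(cons(b, a)), cons(b, cons(h(cons(b, b)), c))))))   [R1 at 1.1]
2. h(cons(b, h(cons(h(cons(b, a)), cons(b, cons(h(cons(b, b)), c))))))  →  h(cons(h(cons(b, a)), cons(b, cons(h(cons(b, b)), c))))   [R1 at ε]
3. h(cons(h(cons(b, a)), cons(b, cons(h(cons(b, b)), c))))  →  h(cons(a, cons(b, cons(h(cons(b, b)), c))))   [R1 at 1.1]
4. h(cons(a, cons(b, cons(h(cons(b, b)), c))))  →  h(cons(h(cons(b, b)), c))   [R6 at ε]
5. h(cons(h(cons(b, b)), c))  →  h(cons(b, c))   [R1 at 1.1]
6. h(cons(b, c))  →  c   [R1 at ε]

c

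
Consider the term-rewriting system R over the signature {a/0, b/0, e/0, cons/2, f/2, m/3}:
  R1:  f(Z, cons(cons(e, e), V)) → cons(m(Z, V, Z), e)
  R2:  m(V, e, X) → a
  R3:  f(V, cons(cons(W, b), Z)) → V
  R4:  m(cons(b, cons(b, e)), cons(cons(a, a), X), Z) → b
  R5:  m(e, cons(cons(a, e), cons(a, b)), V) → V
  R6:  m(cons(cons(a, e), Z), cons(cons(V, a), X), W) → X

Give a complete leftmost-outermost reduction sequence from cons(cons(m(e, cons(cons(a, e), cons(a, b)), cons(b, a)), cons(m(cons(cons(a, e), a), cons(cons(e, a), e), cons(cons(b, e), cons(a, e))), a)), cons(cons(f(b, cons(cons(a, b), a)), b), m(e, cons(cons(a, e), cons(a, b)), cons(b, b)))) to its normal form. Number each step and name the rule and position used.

1. cons(cons(m(e, cons(cons(a, e), cons(a, b)), cons(b, a)), cons(m(cons(cons(a, e), a), cons(cons(e, a), e), cons(cons(b, e), cons(a, e))), a)), cons(cons(f(b, cons(cons(a, b), a)), b), m(e, cons(cons(a, e), cons(a, b)), cons(b, b))))  →  cons(cons(cons(b, a), cons(m(cons(cons(a, e), a), cons(cons(e, a), e), cons(cons(b, e), cons(a, e))), a)), cons(cons(f(b, cons(cons(a, b), a)), b), m(e, cons(cons(a, e), cons(a, b)), cons(b, b))))   [R5 at 1.1]
2. cons(cons(cons(b, a), cons(m(cons(cons(a, e), a), cons(cons(e, a), e), cons(cons(b, e), cons(a, e))), a)), cons(cons(f(b, cons(cons(a, b), a)), b), m(e, cons(cons(a, e), cons(a, b)), cons(b, b))))  →  cons(cons(cons(b, a), cons(e, a)), cons(cons(f(b, cons(cons(a, b), a)), b), m(e, cons(cons(a, e), cons(a, b)), cons(b, b))))   [R6 at 1.2.1]
3. cons(cons(cons(b, a), cons(e, a)), cons(cons(f(b, cons(cons(a, b), a)), b), m(e, cons(cons(a, e), cons(a, b)), cons(b, b))))  →  cons(cons(cons(b, a), cons(e, a)), cons(cons(b, b), m(e, cons(cons(a, e), cons(a, b)), cons(b, b))))   [R3 at 2.1.1]
4. cons(cons(cons(b, a), cons(e, a)), cons(cons(b, b), m(e, cons(cons(a, e), cons(a, b)), cons(b, b))))  →  cons(cons(cons(b, a), cons(e, a)), cons(cons(b, b), cons(b, b)))   [R5 at 2.2]

cons(cons(cons(b, a), cons(e, a)), cons(cons(b, b), cons(b, b)))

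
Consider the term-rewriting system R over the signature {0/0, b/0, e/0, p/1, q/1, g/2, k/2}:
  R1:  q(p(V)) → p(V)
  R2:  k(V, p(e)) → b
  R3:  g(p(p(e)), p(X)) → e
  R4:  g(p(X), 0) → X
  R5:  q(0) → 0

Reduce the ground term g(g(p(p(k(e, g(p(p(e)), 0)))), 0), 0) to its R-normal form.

1. g(g(p(p(k(e, g(p(p(e)), 0)))), 0), 0)  →  g(p(k(e, g(p(p(e)), 0))), 0)   [R4 at 1]
2. g(p(k(e, g(p(p(e)), 0))), 0)  →  k(e, g(p(p(e)), 0))   [R4 at ε]
3. k(e, g(p(p(e)), 0))  →  k(e, p(e))   [R4 at 2]
4. k(e, p(e))  →  b   [R2 at ε]

b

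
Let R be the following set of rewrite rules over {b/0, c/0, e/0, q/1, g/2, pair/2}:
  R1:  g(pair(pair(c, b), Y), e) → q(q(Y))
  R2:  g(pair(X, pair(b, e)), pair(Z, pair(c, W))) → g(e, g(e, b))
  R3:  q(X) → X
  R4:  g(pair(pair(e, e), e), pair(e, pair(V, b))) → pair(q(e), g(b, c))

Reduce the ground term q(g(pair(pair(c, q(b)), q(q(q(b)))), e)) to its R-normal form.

b

1. q(g(pair(pair(c, q(b)), q(q(q(b)))), e))  →  g(pair(pair(c, q(b)), q(q(q(b)))), e)   [R3 at ε]
2. g(pair(pair(c, q(b)), q(q(q(b)))), e)  →  g(pair(pair(c, b), q(q(q(b)))), e)   [R3 at 1.1.2]
3. g(pair(pair(c, b), q(q(q(b)))), e)  →  q(q(q(q(q(b)))))   [R1 at ε]
4. q(q(q(q(q(b)))))  →  q(q(q(q(b))))   [R3 at ε]
5. q(q(q(q(b))))  →  q(q(q(b)))   [R3 at ε]
6. q(q(q(b)))  →  q(q(b))   [R3 at ε]
7. q(q(b))  →  q(b)   [R3 at ε]
8. q(b)  →  b   [R3 at ε]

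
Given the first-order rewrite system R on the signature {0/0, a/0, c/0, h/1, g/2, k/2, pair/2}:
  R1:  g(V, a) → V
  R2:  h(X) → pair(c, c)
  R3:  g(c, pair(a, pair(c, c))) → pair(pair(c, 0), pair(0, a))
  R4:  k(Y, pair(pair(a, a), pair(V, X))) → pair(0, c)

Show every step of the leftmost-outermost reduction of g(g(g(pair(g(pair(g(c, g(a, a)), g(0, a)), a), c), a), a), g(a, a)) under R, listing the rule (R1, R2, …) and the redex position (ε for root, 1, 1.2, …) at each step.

pair(pair(c, 0), c)

1. g(g(g(pair(g(pair(g(c, g(a, a)), g(0, a)), a), c), a), a), g(a, a))  →  g(g(pair(g(pair(g(c, g(a, a)), g(0, a)), a), c), a), g(a, a))   [R1 at 1]
2. g(g(pair(g(pair(g(c, g(a, a)), g(0, a)), a), c), a), g(a, a))  →  g(pair(g(pair(g(c, g(a, a)), g(0, a)), a), c), g(a, a))   [R1 at 1]
3. g(pair(g(pair(g(c, g(a, a)), g(0, a)), a), c), g(a, a))  →  g(pair(pair(g(c, g(a, a)), g(0, a)), c), g(a, a))   [R1 at 1.1]
4. g(pair(pair(g(c, g(a, a)), g(0, a)), c), g(a, a))  →  g(pair(pair(g(c, a), g(0, a)), c), g(a, a))   [R1 at 1.1.1.2]
5. g(pair(pair(g(c, a), g(0, a)), c), g(a, a))  →  g(pair(pair(c, g(0, a)), c), g(a, a))   [R1 at 1.1.1]
6. g(pair(pair(c, g(0, a)), c), g(a, a))  →  g(pair(pair(c, 0), c), g(a, a))   [R1 at 1.1.2]
7. g(pair(pair(c, 0), c), g(a, a))  →  g(pair(pair(c, 0), c), a)   [R1 at 2]
8. g(pair(pair(c, 0), c), a)  →  pair(pair(c, 0), c)   [R1 at ε]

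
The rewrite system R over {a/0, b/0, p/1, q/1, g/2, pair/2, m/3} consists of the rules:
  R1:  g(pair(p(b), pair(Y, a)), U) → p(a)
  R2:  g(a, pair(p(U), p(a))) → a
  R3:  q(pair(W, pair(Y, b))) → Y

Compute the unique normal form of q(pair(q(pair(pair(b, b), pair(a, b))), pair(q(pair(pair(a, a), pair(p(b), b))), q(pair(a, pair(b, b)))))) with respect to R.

1. q(pair(q(pair(pair(b, b), pair(a, b))), pair(q(pair(pair(a, a), pair(p(b), b))), q(pair(a, pair(b, b))))))  →  q(pair(a, pair(q(pair(pair(a, a), pair(p(b), b))), q(pair(a, pair(b, b))))))   [R3 at 1.1]
2. q(pair(a, pair(q(pair(pair(a, a), pair(p(b), b))), q(pair(a, pair(b, b))))))  →  q(pair(a, pair(p(b), q(pair(a, pair(b, b))))))   [R3 at 1.2.1]
3. q(pair(a, pair(p(b), q(pair(a, pair(b, b))))))  →  q(pair(a, pair(p(b), b)))   [R3 at 1.2.2]
4. q(pair(a, pair(p(b), b)))  →  p(b)   [R3 at ε]

p(b)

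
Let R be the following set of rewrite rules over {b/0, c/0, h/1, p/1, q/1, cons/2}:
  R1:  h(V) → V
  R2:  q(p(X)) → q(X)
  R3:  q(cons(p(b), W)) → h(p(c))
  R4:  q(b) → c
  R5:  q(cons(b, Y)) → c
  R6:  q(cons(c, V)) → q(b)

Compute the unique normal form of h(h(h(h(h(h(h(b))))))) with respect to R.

1. h(h(h(h(h(h(h(b)))))))  →  h(h(h(h(h(h(b))))))   [R1 at ε]
2. h(h(h(h(h(h(b))))))  →  h(h(h(h(h(b)))))   [R1 at ε]
3. h(h(h(h(h(b)))))  →  h(h(h(h(b))))   [R1 at ε]
4. h(h(h(h(b))))  →  h(h(h(b)))   [R1 at ε]
5. h(h(h(b)))  →  h(h(b))   [R1 at ε]
6. h(h(b))  →  h(b)   [R1 at ε]
7. h(b)  →  b   [R1 at ε]

b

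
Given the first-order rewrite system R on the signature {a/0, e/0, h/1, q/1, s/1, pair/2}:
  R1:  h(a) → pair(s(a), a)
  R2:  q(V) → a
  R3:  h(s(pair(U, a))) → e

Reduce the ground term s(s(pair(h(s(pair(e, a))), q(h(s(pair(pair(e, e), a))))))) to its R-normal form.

s(s(pair(e, a)))

1. s(s(pair(h(s(pair(e, a))), q(h(s(pair(pair(e, e), a)))))))  →  s(s(pair(e, q(h(s(pair(pair(e, e), a)))))))   [R3 at 1.1.1]
2. s(s(pair(e, q(h(s(pair(pair(e, e), a)))))))  →  s(s(pair(e, a)))   [R2 at 1.1.2]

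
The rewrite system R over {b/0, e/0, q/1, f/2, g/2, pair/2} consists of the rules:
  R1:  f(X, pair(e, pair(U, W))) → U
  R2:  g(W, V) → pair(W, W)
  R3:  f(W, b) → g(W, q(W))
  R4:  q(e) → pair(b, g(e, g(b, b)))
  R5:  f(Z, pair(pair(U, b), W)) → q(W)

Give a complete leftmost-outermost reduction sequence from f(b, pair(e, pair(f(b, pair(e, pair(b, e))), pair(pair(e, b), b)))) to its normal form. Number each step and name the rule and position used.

1. f(b, pair(e, pair(f(b, pair(e, pair(b, e))), pair(pair(e, b), b))))  →  f(b, pair(e, pair(b, e)))   [R1 at ε]
2. f(b, pair(e, pair(b, e)))  →  b   [R1 at ε]

b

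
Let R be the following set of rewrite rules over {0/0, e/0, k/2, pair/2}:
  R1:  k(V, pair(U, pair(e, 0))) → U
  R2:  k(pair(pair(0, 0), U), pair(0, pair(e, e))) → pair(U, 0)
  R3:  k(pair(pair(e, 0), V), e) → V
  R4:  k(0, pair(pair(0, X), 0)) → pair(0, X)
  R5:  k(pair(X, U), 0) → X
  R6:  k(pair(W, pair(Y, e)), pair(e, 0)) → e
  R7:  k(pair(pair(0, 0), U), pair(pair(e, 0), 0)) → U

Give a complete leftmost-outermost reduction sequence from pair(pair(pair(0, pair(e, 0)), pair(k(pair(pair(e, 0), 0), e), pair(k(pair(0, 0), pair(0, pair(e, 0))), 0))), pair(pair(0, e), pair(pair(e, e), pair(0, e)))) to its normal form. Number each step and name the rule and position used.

1. pair(pair(pair(0, pair(e, 0)), pair(k(pair(pair(e, 0), 0), e), pair(k(pair(0, 0), pair(0, pair(e, 0))), 0))), pair(pair(0, e), pair(pair(e, e), pair(0, e))))  →  pair(pair(pair(0, pair(e, 0)), pair(0, pair(k(pair(0, 0), pair(0, pair(e, 0))), 0))), pair(pair(0, e), pair(pair(e, e), pair(0, e))))   [R3 at 1.2.1]
2. pair(pair(pair(0, pair(e, 0)), pair(0, pair(k(pair(0, 0), pair(0, pair(e, 0))), 0))), pair(pair(0, e), pair(pair(e, e), pair(0, e))))  →  pair(pair(pair(0, pair(e, 0)), pair(0, pair(0, 0))), pair(pair(0, e), pair(pair(e, e), pair(0, e))))   [R1 at 1.2.2.1]

pair(pair(pair(0, pair(e, 0)), pair(0, pair(0, 0))), pair(pair(0, e), pair(pair(e, e), pair(0, e))))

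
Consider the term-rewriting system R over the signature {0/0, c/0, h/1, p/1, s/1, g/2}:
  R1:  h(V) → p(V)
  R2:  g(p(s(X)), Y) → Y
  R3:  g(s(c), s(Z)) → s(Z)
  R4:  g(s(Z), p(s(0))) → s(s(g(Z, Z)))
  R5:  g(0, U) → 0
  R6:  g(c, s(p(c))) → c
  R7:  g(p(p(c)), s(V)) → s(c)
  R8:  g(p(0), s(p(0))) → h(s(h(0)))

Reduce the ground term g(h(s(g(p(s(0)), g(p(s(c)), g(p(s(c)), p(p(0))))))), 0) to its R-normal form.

0

1. g(h(s(g(p(s(0)), g(p(s(c)), g(p(s(c)), p(p(0))))))), 0)  →  g(p(s(g(p(s(0)), g(p(s(c)), g(p(s(c)), p(p(0))))))), 0)   [R1 at 1]
2. g(p(s(g(p(s(0)), g(p(s(c)), g(p(s(c)), p(p(0))))))), 0)  →  0   [R2 at ε]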